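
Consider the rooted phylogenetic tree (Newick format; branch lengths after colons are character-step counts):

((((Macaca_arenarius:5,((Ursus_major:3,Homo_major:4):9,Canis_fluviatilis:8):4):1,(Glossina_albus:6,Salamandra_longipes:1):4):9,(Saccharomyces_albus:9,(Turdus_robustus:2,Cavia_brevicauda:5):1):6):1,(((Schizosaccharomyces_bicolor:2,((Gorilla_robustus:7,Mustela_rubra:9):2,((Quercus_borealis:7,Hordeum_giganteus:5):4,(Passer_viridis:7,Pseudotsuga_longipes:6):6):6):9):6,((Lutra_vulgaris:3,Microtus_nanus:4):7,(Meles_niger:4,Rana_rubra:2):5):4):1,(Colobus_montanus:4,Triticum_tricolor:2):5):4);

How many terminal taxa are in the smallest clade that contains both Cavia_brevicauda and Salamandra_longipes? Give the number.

The MRCA of Cavia_brevicauda and Salamandra_longipes is the node subtending (((Macaca_arenarius,((Ursus_major,Homo_major),Canis_fluviatilis)),(Glossina_albus,Salamandra_longipes)),(Saccharomyces_albus,(Turdus_robustus,Cavia_brevicauda))).
That clade contains 9 terminal taxa: Canis_fluviatilis, Cavia_brevicauda, Glossina_albus, Homo_major, Macaca_arenarius, Saccharomyces_albus, Salamandra_longipes, Turdus_robustus, Ursus_major.

9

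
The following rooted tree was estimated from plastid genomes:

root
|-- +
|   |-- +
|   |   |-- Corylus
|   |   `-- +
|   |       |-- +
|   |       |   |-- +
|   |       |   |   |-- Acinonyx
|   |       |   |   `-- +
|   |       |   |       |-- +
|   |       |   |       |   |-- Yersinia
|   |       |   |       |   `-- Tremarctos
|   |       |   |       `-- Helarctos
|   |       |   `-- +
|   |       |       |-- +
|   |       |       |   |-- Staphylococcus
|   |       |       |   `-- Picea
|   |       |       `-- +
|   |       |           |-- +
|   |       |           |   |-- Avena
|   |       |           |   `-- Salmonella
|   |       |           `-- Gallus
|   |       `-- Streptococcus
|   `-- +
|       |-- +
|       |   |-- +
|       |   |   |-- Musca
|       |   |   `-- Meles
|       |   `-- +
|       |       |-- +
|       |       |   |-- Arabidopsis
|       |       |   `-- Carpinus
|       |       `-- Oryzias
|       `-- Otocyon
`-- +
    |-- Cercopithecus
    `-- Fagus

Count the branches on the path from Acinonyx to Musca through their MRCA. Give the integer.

The MRCA of Acinonyx and Musca is the node subtending ((Corylus,(((Acinonyx,((Yersinia,Tremarctos),Helarctos)),((Staphylococcus,Picea),((Avena,Salmonella),Gallus))),Streptococcus)),(((Musca,Meles),((Arabidopsis,Carpinus),Oryzias)),Otocyon)).
From Acinonyx up to that node: 5 branches. From Musca up to the same node: 4 branches. Total: 5 + 4 = 9.

9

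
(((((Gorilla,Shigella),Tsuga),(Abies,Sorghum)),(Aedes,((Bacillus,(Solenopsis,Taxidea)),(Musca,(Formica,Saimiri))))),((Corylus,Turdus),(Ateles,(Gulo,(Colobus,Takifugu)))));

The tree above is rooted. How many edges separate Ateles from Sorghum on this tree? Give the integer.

7

The MRCA of Ateles and Sorghum is the root of the tree.
From Ateles up to that node: 3 branches. From Sorghum up to the same node: 4 branches. Total: 3 + 4 = 7.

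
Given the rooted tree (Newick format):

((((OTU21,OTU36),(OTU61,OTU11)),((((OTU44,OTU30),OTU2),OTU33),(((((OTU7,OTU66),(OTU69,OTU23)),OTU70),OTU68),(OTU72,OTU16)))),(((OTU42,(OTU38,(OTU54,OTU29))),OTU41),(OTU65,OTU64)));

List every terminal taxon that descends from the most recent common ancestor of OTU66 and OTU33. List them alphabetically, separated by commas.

Tracing OTU66: it sits inside (OTU7,OTU66).
Tracing OTU33: it sits inside (((OTU44,OTU30),OTU2),OTU33).
The smallest clade enclosing both is ((((OTU44,OTU30),OTU2),OTU33),(((((OTU7,OTU66),(OTU69,OTU23)),OTU70),OTU68),(OTU72,OTU16))); the answer is its 12 terminal taxa in alphabetical order.

OTU16, OTU2, OTU23, OTU30, OTU33, OTU44, OTU66, OTU68, OTU69, OTU7, OTU70, OTU72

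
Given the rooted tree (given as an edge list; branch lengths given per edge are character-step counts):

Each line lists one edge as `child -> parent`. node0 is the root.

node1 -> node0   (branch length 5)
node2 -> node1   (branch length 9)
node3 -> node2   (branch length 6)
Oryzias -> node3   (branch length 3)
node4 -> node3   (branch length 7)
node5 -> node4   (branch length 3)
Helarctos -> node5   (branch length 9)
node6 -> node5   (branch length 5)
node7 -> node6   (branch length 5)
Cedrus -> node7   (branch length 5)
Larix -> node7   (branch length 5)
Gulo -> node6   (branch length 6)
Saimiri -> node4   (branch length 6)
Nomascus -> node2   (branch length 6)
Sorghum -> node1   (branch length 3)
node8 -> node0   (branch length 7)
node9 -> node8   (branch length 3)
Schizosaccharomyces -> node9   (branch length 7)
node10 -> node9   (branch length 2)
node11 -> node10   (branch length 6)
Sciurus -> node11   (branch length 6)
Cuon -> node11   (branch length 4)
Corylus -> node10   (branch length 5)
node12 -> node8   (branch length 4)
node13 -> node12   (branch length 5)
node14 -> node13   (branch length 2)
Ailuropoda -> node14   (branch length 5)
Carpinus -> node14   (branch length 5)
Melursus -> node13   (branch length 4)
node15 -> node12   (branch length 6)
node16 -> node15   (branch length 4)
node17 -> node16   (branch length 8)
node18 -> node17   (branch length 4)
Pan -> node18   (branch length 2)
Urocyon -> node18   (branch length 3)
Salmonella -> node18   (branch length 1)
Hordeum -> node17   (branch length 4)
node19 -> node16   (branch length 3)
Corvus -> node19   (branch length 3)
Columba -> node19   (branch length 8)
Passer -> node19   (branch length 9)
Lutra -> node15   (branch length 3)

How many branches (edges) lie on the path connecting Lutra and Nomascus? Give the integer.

The MRCA of Lutra and Nomascus is the root of the tree.
From Lutra up to that node: 4 branches. From Nomascus up to the same node: 3 branches. Total: 4 + 3 = 7.

7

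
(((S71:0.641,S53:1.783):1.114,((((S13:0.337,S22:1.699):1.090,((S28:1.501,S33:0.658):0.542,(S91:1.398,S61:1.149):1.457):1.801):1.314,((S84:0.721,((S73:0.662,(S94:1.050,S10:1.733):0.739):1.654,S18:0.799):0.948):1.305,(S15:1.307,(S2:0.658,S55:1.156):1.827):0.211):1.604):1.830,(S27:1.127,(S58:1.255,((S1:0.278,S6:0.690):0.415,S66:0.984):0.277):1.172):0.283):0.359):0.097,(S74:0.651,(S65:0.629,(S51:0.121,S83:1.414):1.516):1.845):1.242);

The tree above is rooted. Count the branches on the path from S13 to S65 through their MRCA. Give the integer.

The MRCA of S13 and S65 is the root of the tree.
From S13 up to that node: 6 branches. From S65 up to the same node: 3 branches. Total: 6 + 3 = 9.

9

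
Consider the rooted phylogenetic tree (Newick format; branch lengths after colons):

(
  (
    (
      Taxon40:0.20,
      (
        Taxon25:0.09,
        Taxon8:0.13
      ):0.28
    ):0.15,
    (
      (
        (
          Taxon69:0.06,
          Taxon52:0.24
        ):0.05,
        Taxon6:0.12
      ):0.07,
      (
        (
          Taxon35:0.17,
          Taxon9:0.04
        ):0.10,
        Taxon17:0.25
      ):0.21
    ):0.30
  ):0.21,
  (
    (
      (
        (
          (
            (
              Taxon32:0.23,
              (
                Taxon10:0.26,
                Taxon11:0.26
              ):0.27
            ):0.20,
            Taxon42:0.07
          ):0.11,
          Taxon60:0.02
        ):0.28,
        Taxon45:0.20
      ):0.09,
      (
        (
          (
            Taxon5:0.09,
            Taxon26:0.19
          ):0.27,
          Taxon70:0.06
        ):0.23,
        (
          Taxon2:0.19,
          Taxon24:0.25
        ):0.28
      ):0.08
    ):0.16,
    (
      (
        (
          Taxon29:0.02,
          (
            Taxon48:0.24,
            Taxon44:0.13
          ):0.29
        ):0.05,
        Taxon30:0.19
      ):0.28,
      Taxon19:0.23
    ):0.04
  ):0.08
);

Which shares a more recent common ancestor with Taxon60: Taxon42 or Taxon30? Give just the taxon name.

Taxon42

The MRCA of Taxon60 and Taxon42 subtends (((Taxon32,(Taxon10,Taxon11)),Taxon42),Taxon60) (5 taxa).
The MRCA of Taxon60 and Taxon30 subtends ((((((Taxon32,(Taxon10,Taxon11)),Taxon42),Taxon60),Taxon45),(((Taxon5,Taxon26),Taxon70),(Taxon2,Taxon24))),(((Taxon29,(Taxon48,Taxon44)),Taxon30),Taxon19)) (16 taxa).
The first is nested inside the second, so Taxon60 shares a more recent common ancestor with Taxon42.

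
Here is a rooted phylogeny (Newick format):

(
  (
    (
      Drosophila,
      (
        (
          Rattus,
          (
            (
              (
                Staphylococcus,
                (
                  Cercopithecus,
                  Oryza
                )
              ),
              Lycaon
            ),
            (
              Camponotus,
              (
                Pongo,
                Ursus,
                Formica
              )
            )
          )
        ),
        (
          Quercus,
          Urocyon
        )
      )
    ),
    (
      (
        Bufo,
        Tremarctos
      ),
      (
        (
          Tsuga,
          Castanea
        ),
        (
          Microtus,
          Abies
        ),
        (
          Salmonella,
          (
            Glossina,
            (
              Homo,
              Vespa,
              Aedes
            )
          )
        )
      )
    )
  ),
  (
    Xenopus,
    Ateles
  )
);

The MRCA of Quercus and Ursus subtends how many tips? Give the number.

11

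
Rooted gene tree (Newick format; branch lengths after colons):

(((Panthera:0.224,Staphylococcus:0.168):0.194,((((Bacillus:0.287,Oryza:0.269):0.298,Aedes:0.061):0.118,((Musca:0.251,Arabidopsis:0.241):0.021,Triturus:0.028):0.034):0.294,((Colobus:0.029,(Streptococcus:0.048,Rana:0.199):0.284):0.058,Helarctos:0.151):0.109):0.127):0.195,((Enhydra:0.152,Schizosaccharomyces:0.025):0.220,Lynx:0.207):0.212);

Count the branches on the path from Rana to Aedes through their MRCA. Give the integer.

The MRCA of Rana and Aedes is the node subtending ((((Bacillus,Oryza),Aedes),((Musca,Arabidopsis),Triturus)),((Colobus,(Streptococcus,Rana)),Helarctos)).
From Rana up to that node: 4 branches. From Aedes up to the same node: 3 branches. Total: 4 + 3 = 7.

7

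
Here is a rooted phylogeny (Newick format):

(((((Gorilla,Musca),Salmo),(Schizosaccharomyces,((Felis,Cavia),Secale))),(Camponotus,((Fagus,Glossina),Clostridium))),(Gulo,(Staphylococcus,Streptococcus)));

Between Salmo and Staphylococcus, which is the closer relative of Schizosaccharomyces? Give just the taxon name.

Salmo

The MRCA of Schizosaccharomyces and Salmo subtends (((Gorilla,Musca),Salmo),(Schizosaccharomyces,((Felis,Cavia),Secale))) (7 taxa).
The MRCA of Schizosaccharomyces and Staphylococcus is the root, subtending the entire tree (14 taxa).
The first is nested inside the second, so Schizosaccharomyces shares a more recent common ancestor with Salmo.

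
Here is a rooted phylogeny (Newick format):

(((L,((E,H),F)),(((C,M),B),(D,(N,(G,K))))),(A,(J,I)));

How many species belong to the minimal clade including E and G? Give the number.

11

The MRCA of E and G is the node subtending ((L,((E,H),F)),(((C,M),B),(D,(N,(G,K))))).
That clade contains 11 terminal taxa: B, C, D, E, F, G, H, K, L, M, N.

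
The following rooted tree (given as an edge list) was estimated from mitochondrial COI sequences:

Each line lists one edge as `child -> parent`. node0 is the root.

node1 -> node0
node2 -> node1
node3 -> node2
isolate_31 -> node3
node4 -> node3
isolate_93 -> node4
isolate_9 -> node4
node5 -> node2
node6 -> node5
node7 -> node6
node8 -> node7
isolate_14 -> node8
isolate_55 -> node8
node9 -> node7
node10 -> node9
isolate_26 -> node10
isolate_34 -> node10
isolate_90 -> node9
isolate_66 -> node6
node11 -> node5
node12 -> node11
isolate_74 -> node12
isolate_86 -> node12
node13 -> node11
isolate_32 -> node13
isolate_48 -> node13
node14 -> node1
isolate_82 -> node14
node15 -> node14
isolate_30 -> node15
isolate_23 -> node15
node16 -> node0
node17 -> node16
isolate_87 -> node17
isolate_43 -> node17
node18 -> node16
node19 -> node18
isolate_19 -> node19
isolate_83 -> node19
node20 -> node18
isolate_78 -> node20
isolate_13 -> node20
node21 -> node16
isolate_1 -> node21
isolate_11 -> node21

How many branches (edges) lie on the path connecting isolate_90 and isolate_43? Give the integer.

10

The MRCA of isolate_90 and isolate_43 is the root of the tree.
From isolate_90 up to that node: 7 branches. From isolate_43 up to the same node: 3 branches. Total: 7 + 3 = 10.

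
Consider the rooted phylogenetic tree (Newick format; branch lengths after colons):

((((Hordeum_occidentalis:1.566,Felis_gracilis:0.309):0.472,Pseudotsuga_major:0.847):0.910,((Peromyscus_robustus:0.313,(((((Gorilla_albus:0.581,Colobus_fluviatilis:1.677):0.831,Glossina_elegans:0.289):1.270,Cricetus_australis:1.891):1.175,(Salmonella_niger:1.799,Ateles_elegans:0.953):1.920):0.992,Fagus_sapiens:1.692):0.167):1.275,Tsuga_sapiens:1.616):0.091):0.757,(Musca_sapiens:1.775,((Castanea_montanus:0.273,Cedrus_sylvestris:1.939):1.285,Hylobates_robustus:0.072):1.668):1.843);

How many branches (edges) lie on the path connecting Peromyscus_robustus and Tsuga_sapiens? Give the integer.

3

The MRCA of Peromyscus_robustus and Tsuga_sapiens is the node subtending ((Peromyscus_robustus,(((((Gorilla_albus,Colobus_fluviatilis),Glossina_elegans),Cricetus_australis),(Salmonella_niger,Ateles_elegans)),Fagus_sapiens)),Tsuga_sapiens).
From Peromyscus_robustus up to that node: 2 branches. From Tsuga_sapiens up to the same node: 1 branch. Total: 2 + 1 = 3.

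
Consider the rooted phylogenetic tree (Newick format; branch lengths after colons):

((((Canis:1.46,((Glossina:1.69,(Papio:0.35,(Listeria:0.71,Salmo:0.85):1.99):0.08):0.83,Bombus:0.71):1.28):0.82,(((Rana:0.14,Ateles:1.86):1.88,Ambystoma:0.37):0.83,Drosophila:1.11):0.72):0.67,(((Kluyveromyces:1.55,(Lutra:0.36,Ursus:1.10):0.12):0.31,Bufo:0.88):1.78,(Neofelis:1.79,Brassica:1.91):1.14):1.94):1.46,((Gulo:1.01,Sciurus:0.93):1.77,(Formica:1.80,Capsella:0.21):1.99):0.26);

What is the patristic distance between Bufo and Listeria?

10.98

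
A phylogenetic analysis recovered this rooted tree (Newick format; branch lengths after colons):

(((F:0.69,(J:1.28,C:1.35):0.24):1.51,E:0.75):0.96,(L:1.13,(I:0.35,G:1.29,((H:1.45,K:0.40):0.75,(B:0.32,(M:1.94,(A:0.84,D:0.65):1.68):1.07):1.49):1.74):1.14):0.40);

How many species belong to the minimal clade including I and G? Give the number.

8

The MRCA of I and G is the node subtending (I,G,((H,K),(B,(M,(A,D))))).
That clade contains 8 terminal taxa: A, B, D, G, H, I, K, M.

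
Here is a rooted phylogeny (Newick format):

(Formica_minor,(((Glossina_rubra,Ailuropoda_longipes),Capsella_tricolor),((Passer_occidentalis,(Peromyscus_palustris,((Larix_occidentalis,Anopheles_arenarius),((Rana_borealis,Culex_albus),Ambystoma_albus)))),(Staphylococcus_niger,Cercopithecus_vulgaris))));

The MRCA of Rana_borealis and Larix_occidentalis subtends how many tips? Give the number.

5

The MRCA of Rana_borealis and Larix_occidentalis is the node subtending ((Larix_occidentalis,Anopheles_arenarius),((Rana_borealis,Culex_albus),Ambystoma_albus)).
That clade contains 5 terminal taxa: Ambystoma_albus, Anopheles_arenarius, Culex_albus, Larix_occidentalis, Rana_borealis.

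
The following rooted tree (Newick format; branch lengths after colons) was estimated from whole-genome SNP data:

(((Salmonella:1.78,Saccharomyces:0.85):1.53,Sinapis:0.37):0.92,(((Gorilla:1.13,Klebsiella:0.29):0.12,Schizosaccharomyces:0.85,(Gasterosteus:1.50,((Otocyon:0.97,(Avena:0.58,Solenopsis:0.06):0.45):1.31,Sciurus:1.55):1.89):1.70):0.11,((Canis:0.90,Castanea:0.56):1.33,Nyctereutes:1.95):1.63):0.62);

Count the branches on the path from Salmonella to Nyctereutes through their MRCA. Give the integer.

6

The MRCA of Salmonella and Nyctereutes is the root of the tree.
From Salmonella up to that node: 3 branches. From Nyctereutes up to the same node: 3 branches. Total: 3 + 3 = 6.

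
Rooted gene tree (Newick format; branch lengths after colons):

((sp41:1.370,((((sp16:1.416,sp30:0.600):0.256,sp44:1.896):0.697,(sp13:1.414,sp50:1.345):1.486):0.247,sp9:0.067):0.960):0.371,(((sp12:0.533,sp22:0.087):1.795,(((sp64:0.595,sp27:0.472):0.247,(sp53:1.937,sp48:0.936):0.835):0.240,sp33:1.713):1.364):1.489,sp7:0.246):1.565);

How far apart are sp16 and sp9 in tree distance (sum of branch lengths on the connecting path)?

2.683

The path runs sp16 → … → MRCA → … → sp9; the MRCA is the node subtending ((((sp16,sp30),sp44),(sp13,sp50)),sp9).
Branch lengths along that path: 1.416 + 0.256 + 0.697 + 0.247 + 0.067 = 2.683.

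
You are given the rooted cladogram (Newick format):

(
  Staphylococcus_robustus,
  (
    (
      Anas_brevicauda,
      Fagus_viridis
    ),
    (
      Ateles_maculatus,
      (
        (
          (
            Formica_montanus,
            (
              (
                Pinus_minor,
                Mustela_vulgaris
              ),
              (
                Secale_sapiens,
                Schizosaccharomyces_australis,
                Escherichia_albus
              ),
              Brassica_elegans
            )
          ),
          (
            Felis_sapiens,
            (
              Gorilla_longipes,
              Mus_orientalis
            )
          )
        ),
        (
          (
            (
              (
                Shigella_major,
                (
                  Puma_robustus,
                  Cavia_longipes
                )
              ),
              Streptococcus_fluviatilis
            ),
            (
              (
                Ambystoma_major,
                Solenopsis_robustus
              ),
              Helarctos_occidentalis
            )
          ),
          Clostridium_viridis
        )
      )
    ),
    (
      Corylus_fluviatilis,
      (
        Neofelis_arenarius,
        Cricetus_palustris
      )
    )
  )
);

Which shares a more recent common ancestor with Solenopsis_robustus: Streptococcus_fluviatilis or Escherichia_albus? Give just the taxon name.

Streptococcus_fluviatilis

The MRCA of Solenopsis_robustus and Streptococcus_fluviatilis subtends (((Shigella_major,(Puma_robustus,Cavia_longipes)),Streptococcus_fluviatilis),((Ambystoma_major,Solenopsis_robustus),Helarctos_occidentalis)) (7 taxa).
The MRCA of Solenopsis_robustus and Escherichia_albus subtends (((Formica_montanus,((Pinus_minor,Mustela_vulgaris),(Secale_sapiens,Schizosaccharomyces_australis,Escherichia_albus),Brassica_elegans)),(Felis_sapiens,(Gorilla_longipes,Mus_orientalis))),((((Shigella_major,(Puma_robustus,Cavia_longipes)),Streptococcus_fluviatilis),((Ambystoma_major,Solenopsis_robustus),Helarctos_occidentalis)),Clostridium_viridis)) (18 taxa).
The first is nested inside the second, so Solenopsis_robustus shares a more recent common ancestor with Streptococcus_fluviatilis.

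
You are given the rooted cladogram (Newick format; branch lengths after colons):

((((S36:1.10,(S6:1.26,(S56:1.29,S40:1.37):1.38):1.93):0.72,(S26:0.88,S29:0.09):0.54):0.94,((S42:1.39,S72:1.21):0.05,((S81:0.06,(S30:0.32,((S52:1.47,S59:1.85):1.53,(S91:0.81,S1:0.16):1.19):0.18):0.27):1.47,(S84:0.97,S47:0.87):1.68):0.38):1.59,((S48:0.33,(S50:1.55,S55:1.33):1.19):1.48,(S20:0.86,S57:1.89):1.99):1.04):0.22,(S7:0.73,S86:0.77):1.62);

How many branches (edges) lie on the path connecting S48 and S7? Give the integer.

The MRCA of S48 and S7 is the root of the tree.
From S48 up to that node: 4 branches. From S7 up to the same node: 2 branches. Total: 4 + 2 = 6.

6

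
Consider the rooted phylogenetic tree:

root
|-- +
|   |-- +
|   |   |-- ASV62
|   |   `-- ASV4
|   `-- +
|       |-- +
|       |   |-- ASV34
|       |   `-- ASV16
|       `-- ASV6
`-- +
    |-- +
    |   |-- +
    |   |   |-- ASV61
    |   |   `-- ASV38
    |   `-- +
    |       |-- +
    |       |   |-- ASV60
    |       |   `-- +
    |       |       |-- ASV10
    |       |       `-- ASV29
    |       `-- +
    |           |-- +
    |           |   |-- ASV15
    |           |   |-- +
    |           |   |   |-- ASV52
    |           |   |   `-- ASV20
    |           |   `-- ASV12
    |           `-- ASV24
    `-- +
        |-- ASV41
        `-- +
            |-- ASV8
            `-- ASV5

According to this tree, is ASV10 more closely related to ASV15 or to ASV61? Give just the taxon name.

ASV15

The MRCA of ASV10 and ASV15 subtends ((ASV60,(ASV10,ASV29)),((ASV15,(ASV52,ASV20),ASV12),ASV24)) (8 taxa).
The MRCA of ASV10 and ASV61 subtends ((ASV61,ASV38),((ASV60,(ASV10,ASV29)),((ASV15,(ASV52,ASV20),ASV12),ASV24))) (10 taxa).
The first is nested inside the second, so ASV10 shares a more recent common ancestor with ASV15.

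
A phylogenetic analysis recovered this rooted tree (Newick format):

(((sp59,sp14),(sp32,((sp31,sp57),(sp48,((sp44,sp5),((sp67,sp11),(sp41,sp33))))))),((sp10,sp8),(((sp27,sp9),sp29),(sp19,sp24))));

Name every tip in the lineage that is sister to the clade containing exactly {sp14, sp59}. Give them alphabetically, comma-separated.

sp11, sp31, sp32, sp33, sp41, sp44, sp48, sp5, sp57, sp67

The clade containing exactly {sp14, sp59} attaches to the tree at the node subtending ((sp59,sp14),(sp32,((sp31,sp57),(sp48,((sp44,sp5),((sp67,sp11),(sp41,sp33))))))).
The other lineage descending from that same node — the sister group — is (sp32,((sp31,sp57),(sp48,((sp44,sp5),((sp67,sp11),(sp41,sp33)))))); its 10 tips in alphabetical order are the answer.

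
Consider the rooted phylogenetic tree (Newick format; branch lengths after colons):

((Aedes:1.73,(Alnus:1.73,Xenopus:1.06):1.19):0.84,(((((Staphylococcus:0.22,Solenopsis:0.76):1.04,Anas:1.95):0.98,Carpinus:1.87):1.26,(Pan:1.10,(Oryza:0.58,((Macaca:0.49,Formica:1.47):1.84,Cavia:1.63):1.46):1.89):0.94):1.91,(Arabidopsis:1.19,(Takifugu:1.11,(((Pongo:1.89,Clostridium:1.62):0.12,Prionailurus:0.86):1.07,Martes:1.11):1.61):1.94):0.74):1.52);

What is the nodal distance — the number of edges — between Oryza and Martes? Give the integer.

The MRCA of Oryza and Martes is the node subtending (((((Staphylococcus,Solenopsis),Anas),Carpinus),(Pan,(Oryza,((Macaca,Formica),Cavia)))),(Arabidopsis,(Takifugu,(((Pongo,Clostridium),Prionailurus),Martes)))).
From Oryza up to that node: 4 branches. From Martes up to the same node: 4 branches. Total: 4 + 4 = 8.

8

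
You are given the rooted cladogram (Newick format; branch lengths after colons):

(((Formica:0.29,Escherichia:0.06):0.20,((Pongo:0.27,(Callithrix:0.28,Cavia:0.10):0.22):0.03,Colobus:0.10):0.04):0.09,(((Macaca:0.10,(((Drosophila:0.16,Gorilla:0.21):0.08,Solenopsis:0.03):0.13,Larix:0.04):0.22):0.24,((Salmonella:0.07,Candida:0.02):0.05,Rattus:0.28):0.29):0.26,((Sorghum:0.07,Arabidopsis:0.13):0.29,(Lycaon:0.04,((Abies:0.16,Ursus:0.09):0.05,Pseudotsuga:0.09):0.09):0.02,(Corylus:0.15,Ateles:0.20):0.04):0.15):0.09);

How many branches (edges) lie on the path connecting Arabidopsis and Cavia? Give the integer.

The MRCA of Arabidopsis and Cavia is the root of the tree.
From Arabidopsis up to that node: 4 branches. From Cavia up to the same node: 5 branches. Total: 4 + 5 = 9.

9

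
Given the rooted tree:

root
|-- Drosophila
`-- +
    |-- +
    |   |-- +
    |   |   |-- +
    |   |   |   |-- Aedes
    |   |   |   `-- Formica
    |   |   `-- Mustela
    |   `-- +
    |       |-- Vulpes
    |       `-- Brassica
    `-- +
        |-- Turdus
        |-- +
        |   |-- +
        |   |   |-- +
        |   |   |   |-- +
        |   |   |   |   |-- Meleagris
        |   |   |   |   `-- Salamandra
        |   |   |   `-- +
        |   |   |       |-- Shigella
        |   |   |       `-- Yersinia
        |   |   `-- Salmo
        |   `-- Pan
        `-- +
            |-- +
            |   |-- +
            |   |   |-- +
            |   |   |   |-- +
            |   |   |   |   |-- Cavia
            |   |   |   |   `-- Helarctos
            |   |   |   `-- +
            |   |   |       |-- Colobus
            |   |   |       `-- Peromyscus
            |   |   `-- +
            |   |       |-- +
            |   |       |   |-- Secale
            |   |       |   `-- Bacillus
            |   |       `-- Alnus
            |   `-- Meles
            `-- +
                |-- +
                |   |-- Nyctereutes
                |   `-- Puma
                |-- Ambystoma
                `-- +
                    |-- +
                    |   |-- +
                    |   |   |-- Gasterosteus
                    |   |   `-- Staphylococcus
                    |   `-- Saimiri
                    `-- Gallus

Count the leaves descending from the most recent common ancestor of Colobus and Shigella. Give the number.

22

The MRCA of Colobus and Shigella is the node subtending (Turdus,((((Meleagris,Salamandra),(Shigella,Yersinia)),Salmo),Pan),(((((Cavia,Helarctos),(Colobus,Peromyscus)),((Secale,Bacillus),Alnus)),Meles),((Nyctereutes,Puma),Ambystoma,(((Gasterosteus,Staphylococcus),Saimiri),Gallus)))).
That clade contains 22 terminal taxa: Alnus, Ambystoma, Bacillus, Cavia, Colobus, Gallus, Gasterosteus, Helarctos, Meleagris, Meles, Nyctereutes, Pan, Peromyscus, Puma, Saimiri, Salamandra, Salmo, Secale, Shigella, Staphylococcus, Turdus, Yersinia.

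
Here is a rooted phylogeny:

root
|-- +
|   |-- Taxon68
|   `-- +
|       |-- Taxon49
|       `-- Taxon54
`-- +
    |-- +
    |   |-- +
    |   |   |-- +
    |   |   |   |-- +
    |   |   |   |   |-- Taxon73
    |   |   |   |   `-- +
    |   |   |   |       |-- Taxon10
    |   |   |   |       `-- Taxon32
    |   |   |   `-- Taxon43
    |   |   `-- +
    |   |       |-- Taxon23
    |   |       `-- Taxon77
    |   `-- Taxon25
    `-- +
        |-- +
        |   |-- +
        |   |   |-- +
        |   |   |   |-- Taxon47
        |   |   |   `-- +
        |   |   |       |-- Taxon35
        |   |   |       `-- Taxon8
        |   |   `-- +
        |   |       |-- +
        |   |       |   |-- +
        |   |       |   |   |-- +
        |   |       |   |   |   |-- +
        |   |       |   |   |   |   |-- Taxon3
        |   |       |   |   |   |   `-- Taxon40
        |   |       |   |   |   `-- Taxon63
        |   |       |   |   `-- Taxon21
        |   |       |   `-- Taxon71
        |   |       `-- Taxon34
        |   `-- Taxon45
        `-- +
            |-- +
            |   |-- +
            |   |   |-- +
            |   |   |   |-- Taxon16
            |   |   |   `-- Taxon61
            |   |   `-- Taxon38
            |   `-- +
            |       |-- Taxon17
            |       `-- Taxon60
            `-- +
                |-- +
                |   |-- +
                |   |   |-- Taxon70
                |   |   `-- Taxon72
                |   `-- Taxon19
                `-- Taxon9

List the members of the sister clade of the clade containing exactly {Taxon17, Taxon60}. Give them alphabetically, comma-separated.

Taxon16, Taxon38, Taxon61

The clade containing exactly {Taxon17, Taxon60} attaches to the tree at the node subtending (((Taxon16,Taxon61),Taxon38),(Taxon17,Taxon60)).
The other lineage descending from that same node — the sister group — is ((Taxon16,Taxon61),Taxon38); its 3 tips in alphabetical order are the answer.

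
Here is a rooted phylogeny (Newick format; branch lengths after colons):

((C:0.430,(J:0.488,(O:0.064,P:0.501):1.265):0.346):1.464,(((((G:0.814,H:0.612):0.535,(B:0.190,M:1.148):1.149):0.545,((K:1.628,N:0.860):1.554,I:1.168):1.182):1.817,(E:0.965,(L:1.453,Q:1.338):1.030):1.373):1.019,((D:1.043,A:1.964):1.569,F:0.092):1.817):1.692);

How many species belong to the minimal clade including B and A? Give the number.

13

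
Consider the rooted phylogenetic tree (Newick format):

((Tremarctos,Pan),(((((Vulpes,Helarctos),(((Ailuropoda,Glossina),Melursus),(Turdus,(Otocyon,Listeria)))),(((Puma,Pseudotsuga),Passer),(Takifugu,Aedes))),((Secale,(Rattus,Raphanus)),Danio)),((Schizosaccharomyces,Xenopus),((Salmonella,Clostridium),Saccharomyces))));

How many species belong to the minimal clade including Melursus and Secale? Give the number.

17

The MRCA of Melursus and Secale is the node subtending ((((Vulpes,Helarctos),(((Ailuropoda,Glossina),Melursus),(Turdus,(Otocyon,Listeria)))),(((Puma,Pseudotsuga),Passer),(Takifugu,Aedes))),((Secale,(Rattus,Raphanus)),Danio)).
That clade contains 17 terminal taxa: Aedes, Ailuropoda, Danio, Glossina, Helarctos, Listeria, Melursus, Otocyon, Passer, Pseudotsuga, Puma, Raphanus, Rattus, Secale, Takifugu, Turdus, Vulpes.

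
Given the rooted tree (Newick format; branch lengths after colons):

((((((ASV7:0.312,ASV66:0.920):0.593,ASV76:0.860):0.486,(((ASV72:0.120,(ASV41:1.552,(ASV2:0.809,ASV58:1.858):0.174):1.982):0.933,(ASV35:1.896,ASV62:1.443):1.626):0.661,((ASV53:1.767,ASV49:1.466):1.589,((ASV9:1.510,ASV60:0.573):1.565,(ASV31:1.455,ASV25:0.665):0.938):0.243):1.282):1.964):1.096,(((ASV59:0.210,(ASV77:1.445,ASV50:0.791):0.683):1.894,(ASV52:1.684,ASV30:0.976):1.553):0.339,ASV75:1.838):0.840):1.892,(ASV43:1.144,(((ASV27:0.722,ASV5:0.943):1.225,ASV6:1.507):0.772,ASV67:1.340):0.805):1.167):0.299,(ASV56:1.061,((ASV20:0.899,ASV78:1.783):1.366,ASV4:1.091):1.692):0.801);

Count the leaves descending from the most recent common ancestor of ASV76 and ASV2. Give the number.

15

The MRCA of ASV76 and ASV2 is the node subtending (((ASV7,ASV66),ASV76),(((ASV72,(ASV41,(ASV2,ASV58))),(ASV35,ASV62)),((ASV53,ASV49),((ASV9,ASV60),(ASV31,ASV25))))).
That clade contains 15 terminal taxa: ASV2, ASV25, ASV31, ASV35, ASV41, ASV49, ASV53, ASV58, ASV60, ASV62, ASV66, ASV7, ASV72, ASV76, ASV9.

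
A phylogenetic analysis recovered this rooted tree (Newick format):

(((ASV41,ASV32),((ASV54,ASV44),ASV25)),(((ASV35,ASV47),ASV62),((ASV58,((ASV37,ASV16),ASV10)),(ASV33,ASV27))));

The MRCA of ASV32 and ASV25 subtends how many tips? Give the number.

The MRCA of ASV32 and ASV25 is the node subtending ((ASV41,ASV32),((ASV54,ASV44),ASV25)).
That clade contains 5 terminal taxa: ASV25, ASV32, ASV41, ASV44, ASV54.

5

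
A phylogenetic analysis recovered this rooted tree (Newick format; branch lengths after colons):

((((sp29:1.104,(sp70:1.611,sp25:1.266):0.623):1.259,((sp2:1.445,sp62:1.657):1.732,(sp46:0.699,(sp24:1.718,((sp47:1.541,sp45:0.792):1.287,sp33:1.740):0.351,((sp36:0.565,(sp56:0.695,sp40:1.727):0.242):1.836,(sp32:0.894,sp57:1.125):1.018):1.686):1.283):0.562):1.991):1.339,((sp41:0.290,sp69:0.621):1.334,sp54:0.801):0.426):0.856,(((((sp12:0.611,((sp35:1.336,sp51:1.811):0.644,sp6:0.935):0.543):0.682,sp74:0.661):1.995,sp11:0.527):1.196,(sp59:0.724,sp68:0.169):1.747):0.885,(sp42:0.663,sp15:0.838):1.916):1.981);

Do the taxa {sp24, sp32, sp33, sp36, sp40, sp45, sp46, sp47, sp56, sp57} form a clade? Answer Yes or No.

The most recent common ancestor of these taxa subtends (sp46,(sp24,((sp47,sp45),sp33),((sp36,(sp56,sp40)),(sp32,sp57)))).
That clade has exactly 10 tips — every listed taxon and nothing else — so the group is monophyletic.

Yes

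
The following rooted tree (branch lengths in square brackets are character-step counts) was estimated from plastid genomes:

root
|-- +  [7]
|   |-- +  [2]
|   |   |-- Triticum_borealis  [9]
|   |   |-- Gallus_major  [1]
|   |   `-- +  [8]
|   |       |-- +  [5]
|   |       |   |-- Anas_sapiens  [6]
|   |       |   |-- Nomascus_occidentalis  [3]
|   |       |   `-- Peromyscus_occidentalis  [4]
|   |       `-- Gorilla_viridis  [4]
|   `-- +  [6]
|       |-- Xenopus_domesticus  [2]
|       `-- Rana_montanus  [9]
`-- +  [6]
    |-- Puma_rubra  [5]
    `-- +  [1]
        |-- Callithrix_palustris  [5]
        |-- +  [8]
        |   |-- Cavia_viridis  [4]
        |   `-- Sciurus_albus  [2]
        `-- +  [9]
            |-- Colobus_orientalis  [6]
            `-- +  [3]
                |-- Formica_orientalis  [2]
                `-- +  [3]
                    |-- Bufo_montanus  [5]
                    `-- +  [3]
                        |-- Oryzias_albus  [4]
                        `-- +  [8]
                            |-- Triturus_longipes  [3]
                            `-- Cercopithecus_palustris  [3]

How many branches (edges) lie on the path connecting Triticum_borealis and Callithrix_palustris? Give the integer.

6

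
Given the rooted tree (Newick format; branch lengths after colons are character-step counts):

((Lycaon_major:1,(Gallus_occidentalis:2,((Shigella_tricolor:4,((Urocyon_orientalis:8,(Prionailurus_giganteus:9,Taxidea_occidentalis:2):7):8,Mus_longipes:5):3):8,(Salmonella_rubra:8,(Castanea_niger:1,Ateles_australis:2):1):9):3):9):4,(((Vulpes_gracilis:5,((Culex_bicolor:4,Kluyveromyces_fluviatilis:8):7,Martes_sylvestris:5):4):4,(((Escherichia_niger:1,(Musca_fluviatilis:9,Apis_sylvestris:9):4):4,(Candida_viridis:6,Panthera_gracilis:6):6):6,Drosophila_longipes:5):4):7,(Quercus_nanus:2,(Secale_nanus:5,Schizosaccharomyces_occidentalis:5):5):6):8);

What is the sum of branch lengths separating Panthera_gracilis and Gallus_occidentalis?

52

The path runs Panthera_gracilis → … → MRCA → … → Gallus_occidentalis; the MRCA is the root of the tree.
Branch lengths along that path: 6 + 6 + 6 + 4 + 7 + 8 + 4 + 9 + 2 = 52.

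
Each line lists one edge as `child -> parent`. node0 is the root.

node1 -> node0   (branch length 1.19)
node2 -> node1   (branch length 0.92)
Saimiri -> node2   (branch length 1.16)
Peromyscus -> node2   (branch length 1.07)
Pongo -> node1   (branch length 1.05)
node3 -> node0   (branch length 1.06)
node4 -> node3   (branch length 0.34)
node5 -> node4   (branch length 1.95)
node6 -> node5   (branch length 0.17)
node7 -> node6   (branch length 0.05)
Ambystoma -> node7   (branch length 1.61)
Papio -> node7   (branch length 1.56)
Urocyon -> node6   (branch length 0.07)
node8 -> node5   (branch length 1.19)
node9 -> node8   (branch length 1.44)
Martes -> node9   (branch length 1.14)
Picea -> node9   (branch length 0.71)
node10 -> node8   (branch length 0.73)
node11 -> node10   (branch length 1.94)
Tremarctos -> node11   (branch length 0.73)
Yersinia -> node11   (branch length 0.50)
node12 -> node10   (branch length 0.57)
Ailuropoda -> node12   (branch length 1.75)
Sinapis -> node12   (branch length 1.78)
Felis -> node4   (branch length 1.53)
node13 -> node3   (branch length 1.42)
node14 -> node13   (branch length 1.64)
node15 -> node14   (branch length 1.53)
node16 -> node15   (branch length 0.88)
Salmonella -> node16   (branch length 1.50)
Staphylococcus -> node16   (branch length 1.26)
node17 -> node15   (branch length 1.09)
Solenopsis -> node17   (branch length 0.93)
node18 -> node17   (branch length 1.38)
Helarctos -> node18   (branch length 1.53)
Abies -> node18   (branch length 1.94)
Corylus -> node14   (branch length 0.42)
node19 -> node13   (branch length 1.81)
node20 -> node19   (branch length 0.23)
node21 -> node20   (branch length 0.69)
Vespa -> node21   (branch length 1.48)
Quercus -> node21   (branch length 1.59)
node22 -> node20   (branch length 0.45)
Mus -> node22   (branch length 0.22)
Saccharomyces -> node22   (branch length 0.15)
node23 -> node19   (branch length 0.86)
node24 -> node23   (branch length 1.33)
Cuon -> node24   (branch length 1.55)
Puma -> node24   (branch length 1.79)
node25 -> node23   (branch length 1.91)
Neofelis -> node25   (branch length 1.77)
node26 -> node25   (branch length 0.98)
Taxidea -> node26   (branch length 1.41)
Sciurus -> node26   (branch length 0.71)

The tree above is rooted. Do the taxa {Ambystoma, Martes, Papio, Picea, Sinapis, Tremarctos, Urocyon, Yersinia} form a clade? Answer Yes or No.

No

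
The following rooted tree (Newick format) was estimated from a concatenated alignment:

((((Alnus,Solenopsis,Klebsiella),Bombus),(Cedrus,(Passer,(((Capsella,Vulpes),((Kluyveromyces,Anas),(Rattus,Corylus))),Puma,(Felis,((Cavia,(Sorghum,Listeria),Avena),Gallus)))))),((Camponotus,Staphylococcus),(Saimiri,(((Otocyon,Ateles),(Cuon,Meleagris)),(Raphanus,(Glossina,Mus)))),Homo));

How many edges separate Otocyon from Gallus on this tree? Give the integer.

13

The MRCA of Otocyon and Gallus is the root of the tree.
From Otocyon up to that node: 6 branches. From Gallus up to the same node: 7 branches. Total: 6 + 7 = 13.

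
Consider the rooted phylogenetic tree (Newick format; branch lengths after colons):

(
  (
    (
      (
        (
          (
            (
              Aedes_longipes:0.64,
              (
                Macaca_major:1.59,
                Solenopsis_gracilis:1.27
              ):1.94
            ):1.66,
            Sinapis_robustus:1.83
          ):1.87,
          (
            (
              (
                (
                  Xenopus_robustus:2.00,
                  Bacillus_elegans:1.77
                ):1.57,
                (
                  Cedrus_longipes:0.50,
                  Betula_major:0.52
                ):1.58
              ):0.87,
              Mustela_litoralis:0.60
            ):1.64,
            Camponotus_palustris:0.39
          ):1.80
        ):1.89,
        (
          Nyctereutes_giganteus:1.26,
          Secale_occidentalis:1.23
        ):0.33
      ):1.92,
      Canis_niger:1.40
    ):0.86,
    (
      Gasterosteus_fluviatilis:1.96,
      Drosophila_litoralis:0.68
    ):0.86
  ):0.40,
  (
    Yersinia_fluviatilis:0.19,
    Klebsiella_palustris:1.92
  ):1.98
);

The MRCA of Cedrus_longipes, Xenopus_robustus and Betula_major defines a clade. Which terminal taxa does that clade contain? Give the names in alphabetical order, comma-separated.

Bacillus_elegans, Betula_major, Cedrus_longipes, Xenopus_robustus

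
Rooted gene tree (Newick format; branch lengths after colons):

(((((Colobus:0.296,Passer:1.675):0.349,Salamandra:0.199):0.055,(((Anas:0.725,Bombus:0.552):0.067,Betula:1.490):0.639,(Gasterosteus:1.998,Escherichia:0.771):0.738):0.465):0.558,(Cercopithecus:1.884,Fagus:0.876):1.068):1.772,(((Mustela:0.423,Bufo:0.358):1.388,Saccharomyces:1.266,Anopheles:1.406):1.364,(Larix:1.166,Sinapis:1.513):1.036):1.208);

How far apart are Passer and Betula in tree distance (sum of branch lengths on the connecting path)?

The path runs Passer → … → MRCA → … → Betula; the MRCA is the node subtending (((Colobus,Passer),Salamandra),(((Anas,Bombus),Betula),(Gasterosteus,Escherichia))).
Branch lengths along that path: 1.675 + 0.349 + 0.055 + 0.465 + 0.639 + 1.490 = 4.673.

4.673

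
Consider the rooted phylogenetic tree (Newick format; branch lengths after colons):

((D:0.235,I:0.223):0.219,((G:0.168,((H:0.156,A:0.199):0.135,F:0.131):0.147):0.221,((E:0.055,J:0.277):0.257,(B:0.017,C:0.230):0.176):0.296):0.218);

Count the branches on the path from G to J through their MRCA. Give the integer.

5

The MRCA of G and J is the node subtending ((G,((H,A),F)),((E,J),(B,C))).
From G up to that node: 2 branches. From J up to the same node: 3 branches. Total: 2 + 3 = 5.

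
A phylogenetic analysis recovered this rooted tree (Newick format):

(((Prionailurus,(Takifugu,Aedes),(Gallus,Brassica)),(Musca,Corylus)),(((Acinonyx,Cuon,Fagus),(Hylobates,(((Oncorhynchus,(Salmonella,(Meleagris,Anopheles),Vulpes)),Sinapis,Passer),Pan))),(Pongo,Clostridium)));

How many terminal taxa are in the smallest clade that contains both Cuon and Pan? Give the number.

The MRCA of Cuon and Pan is the node subtending ((Acinonyx,Cuon,Fagus),(Hylobates,(((Oncorhynchus,(Salmonella,(Meleagris,Anopheles),Vulpes)),Sinapis,Passer),Pan))).
That clade contains 12 terminal taxa: Acinonyx, Anopheles, Cuon, Fagus, Hylobates, Meleagris, Oncorhynchus, Pan, Passer, Salmonella, Sinapis, Vulpes.

12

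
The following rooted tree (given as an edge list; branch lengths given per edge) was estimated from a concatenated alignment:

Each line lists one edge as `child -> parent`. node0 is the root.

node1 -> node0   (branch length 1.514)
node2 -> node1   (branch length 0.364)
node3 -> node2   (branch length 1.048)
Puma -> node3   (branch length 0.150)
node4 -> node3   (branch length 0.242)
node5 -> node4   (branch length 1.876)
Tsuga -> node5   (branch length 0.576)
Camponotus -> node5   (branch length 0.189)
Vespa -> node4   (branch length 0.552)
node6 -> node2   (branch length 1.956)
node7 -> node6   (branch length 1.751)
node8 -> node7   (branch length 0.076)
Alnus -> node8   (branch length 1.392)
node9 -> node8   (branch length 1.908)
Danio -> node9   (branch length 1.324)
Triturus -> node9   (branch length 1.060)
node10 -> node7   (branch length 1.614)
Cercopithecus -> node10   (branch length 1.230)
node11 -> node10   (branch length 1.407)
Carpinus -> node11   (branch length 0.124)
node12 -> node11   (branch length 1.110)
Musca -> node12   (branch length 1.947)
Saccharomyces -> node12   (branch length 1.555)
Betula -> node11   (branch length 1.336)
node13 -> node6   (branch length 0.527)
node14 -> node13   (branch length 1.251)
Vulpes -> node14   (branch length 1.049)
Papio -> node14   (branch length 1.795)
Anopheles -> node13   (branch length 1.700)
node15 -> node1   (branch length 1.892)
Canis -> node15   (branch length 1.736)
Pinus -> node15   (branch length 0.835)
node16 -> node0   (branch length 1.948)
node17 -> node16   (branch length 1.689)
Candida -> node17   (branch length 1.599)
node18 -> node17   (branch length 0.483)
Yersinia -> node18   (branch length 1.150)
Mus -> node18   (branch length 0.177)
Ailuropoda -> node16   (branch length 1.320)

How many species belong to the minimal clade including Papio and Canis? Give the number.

17

The MRCA of Papio and Canis is the node subtending (((Puma,((Tsuga,Camponotus),Vespa)),(((Alnus,(Danio,Triturus)),(Cercopithecus,(Carpinus,(Musca,Saccharomyces),Betula))),((Vulpes,Papio),Anopheles))),(Canis,Pinus)).
That clade contains 17 terminal taxa: Alnus, Anopheles, Betula, Camponotus, Canis, Carpinus, Cercopithecus, Danio, Musca, Papio, Pinus, Puma, Saccharomyces, Triturus, Tsuga, Vespa, Vulpes.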